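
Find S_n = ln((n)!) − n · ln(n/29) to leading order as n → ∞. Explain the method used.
S_n ~ n · (ln 29 − 1) + O(ln n)

Stirling: ln((n)!) = n ln(n) − n + O(ln n).
  S_n = n ln(n) − n − n ln(n/29) + O(ln n)
      = n ln(n) − n ln n + n ln 29 − n + O(ln n)
      = n ln 29 − n + O(ln n)
      = n (ln 29 − 1) + O(ln n).
Numerically ln(29) − 1 ≈ 2.3673.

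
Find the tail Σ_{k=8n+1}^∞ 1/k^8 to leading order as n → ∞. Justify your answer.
Σ_{k>8n} 1/k^8 ~ 1/(7 · (8n)^7)

Compare to the integral: ∫_{8n}^∞ x^(−8) dx = [−x^(−7)/7]_{8n}^∞ = 1/((8−1)·(8n)^7). Euler-Maclaurin then gives
  Σ_{k>8n} 1/k^8 = ∫_{8n}^∞ dx/x^8 − 1/(2·(8n)^8) + O(1/(8n)^9).
(Equivalently this is ζ(8) − Σ_{k≤8n} 1/k^8.)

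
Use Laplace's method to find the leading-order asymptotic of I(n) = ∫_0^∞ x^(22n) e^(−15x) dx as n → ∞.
I(n) ~ (sqrt(2π·22n) / 15) · (22n/(15e))^(22n)

Write the integrand as exp(22n ln x − 15x) and set f(x) = 22n ln x − 15x. Then f'(x) = 22n/x − 15 = 0 at x* = 22n/15, and f''(x*) = −22n/x*^2 = −15^2/(22n). Laplace's method (interior maximum) gives
  I(n) ~ e^(f(x*)) · sqrt(2π / |f''(x*)|)
        = exp(22n ln(22n/15) − 22n) · sqrt(2π · 22n / 15^2)
        = (22n/15)^(22n) e^(−22n) · sqrt(2π·22n) / 15
        = (sqrt(2π·22n) / 15) · (22n/(15e))^(22n).
This matches Γ(22n+1)/15^(22n+1) with Stirling applied to Γ.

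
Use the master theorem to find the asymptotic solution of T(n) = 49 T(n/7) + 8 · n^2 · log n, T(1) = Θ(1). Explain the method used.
T(n) = Θ(n^2 · (log n)^2)

Here log_7 49 = 2 and f(n) = 8 · n^2 · log n = Θ(n^(log_7 49) · (log n)^1). This is the extended Case 2 of the master theorem (f matches the critical exponent up to log factors), giving T(n) = Θ(n^(log_7 49) · (log n)^(1+1)) = Θ(n^2 · (log n)^2).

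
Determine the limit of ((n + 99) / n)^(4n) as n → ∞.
lim = e^396

Rewrite as (1 + 99/n)^(4n). By the standard limit (1 + x/n)^n → e^x, we have (1 + 99/n)^n → e^99, and raising to the 4th power gives e^396.
More precisely, ln[(1 + 99/n)^(4n)] = 4n · ln(1 + 99/n) = 4n · (99/n + O(1/n^2)) = 396 + O(1/n) → 396.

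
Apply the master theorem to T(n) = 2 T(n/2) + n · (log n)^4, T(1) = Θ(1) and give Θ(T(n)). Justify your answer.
T(n) = Θ(n · (log n)^5)

Here log_2 2 = 1 and f(n) = n · (log n)^4 = Θ(n^(log_2 2) · (log n)^4). This is the extended Case 2 of the master theorem (f matches the critical exponent up to log factors), giving T(n) = Θ(n^(log_2 2) · (log n)^(4+1)) = Θ(n · (log n)^5).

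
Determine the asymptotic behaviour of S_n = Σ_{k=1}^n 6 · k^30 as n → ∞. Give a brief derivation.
S_n ~ 6 · n^31 / 31

By integral comparison (Euler-Maclaurin), Σ_{k=1}^n 6 · k^30 = 6 · ∫_0^n x^30 dx + O(n^30) = 6 · n^31/31 + O(n^30). (Equivalently, Faulhaber's formula gives the same leading term.)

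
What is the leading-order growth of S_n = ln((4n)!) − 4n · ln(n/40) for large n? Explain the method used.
S_n ~ 4n · (ln 160 − 1) + O(ln n)

Stirling: ln((4n)!) = 4n ln(4n) − 4n + O(ln n).
  S_n = 4n ln(4n) − 4n − 4n ln(n/40) + O(ln n)
      = 4n ln(4n) − 4n ln n + 4n ln 40 − 4n + O(ln n)
      = 4n ln 4 + 4n ln 40 − 4n + O(ln n)
      = 4n (ln 160 − 1) + O(ln n).
Numerically ln(160) − 1 ≈ 4.0752.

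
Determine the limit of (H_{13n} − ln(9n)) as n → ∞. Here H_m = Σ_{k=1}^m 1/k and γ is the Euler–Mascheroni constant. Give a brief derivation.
lim = ln(13/9) + γ

By Euler-Maclaurin, H_m = ln m + γ + O(1/m). So
  H_{13n} − ln(9n) = ln(13n) + γ − ln(9n) + O(1/n)
                       = ln(13/9) + γ + O(1/n).
Hence the limit is ln(13/9) + γ.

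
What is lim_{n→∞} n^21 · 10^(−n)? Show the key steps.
lim = 0

Exponentials with base > 1 dominate every fixed polynomial: for any fixed c, n^c / 10^n → 0 as n → ∞ (e.g. by the ratio test, or by writing 10^n = e^(n ln 10) and noting e^(n ln 10) / n^c → ∞). Hence n^21 · 10^(−n) = n^21 / 10^n → 0.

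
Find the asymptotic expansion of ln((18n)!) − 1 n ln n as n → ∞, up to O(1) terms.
ln((18n)!) − 1 n ln n = 17 n ln n + 18(ln 18 − 1) n + (1/2) ln(2π·18n) + O(1/n)

Stirling: ln((18n)!) = 18n ln(18n) − 18n + (1/2) ln(2π·18n) + O(1/n).
Expand 18n ln(18n) = 18n (ln n + ln 18) = 18n ln n + 18n ln 18.
Subtract 1n ln n: leading term is (18 − 1) n ln n = 17 n ln n. The next term is 18n ln 18 − 18n = 18(ln 18 − 1) n. Then the (1/2) ln(2π·18n) correction.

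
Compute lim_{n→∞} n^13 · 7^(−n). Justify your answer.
lim = 0

Exponentials with base > 1 dominate every fixed polynomial: for any fixed c, n^c / 7^n → 0 as n → ∞ (e.g. by the ratio test, or by writing 7^n = e^(n ln 7) and noting e^(n ln 7) / n^c → ∞). Hence n^13 · 7^(−n) = n^13 / 7^n → 0.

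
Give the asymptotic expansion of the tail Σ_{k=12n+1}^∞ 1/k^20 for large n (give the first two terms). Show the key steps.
Σ_{k>12n} 1/k^20 = 1/(19 · (12n)^19) − 1/(2 · (12n)^20) + O(1/(12n)^21)

Compare to the integral: ∫_{12n}^∞ x^(−20) dx = [−x^(−19)/19]_{12n}^∞ = 1/((20−1)·(12n)^19). The Euler-Maclaurin correction adds −f(12n)/2 = −1/(2·(12n)^20). Euler-Maclaurin then gives
  Σ_{k>12n} 1/k^20 = ∫_{12n}^∞ dx/x^20 − 1/(2·(12n)^20) + O(1/(12n)^21).
(Equivalently this is ζ(20) − Σ_{k≤12n} 1/k^20.)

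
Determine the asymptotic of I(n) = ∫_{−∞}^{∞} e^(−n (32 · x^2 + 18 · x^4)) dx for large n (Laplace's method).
I(n) ~ sqrt(π/(32n))

φ(x) = 32 · x^2 + 18 · x^4 has its unique global minimum at x* = 0 (since φ'(x) = 64x + 72x^3 = 0 only at x = 0 for real x with both coefficients positive, and φ → ∞ as |x| → ∞). At x* = 0, φ(0) = 0 and φ''(0) = 64. Laplace's method then gives
  I(n) ~ sqrt(2π / (n · φ''(0))) · e^(−n φ(0)) = sqrt(2π / (64n)) = sqrt(π/(32n)).
The 18 · x^4 term contributes only at subleading order (an O(1/n) relative correction).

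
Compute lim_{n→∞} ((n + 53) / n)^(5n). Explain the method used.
lim = e^265

Rewrite as (1 + 53/n)^(5n). By the standard limit (1 + x/n)^n → e^x, we have (1 + 53/n)^n → e^53, and raising to the 5th power gives e^265.
More precisely, ln[(1 + 53/n)^(5n)] = 5n · ln(1 + 53/n) = 5n · (53/n + O(1/n^2)) = 265 + O(1/n) → 265.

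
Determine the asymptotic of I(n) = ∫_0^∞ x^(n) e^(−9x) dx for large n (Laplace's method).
I(n) ~ (sqrt(2π·n) / 9) · (n/(9e))^(n)

Write the integrand as exp(n ln x − 9x) and set f(x) = n ln x − 9x. Then f'(x) = n/x − 9 = 0 at x* = n/9, and f''(x*) = −n/x*^2 = −9^2/(n). Laplace's method (interior maximum) gives
  I(n) ~ e^(f(x*)) · sqrt(2π / |f''(x*)|)
        = exp(n ln(n/9) − n) · sqrt(2π · n / 9^2)
        = (n/9)^(n) e^(−n) · sqrt(2π·n) / 9
        = (sqrt(2π·n) / 9) · (n/(9e))^(n).
This matches Γ(n+1)/9^(n+1) with Stirling applied to Γ.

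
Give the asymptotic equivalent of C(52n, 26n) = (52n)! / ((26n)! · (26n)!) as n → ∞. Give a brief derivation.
C(52n, 26n) ~ (4)^(26n) · sqrt(1/(π·26n))

Write N = 26n. Apply Stirling to each factorial:
  (2N)! ~ sqrt(2π·2N) · (2N/e)^(2N),
  N! ~ sqrt(2π N) · (N/e)^N,
  (1N)! ~ sqrt(2π·1N) · (1N/e)^(1N).
The exponential factors combine to (2N)^(2N) / (N^N · (1N)^(1N)) = 2^(2N)/1^(1N) = (2^2/1^1)^N = (4)^N.
The square-root prefactors combine to sqrt(2π·2N) / (sqrt(2π N)·sqrt(2π·1N)) = sqrt(2 / (2π·1·N)) = sqrt(1/(π·26n)).
Substituting N = 26n: C(52n, 26n) ~ (4)^(26n) · sqrt(1/(π·26n)).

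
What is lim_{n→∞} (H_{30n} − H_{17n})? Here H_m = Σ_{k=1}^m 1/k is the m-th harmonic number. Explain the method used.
lim = ln(30/17)

Euler-Maclaurin gives H_m = ln m + γ + 1/(2m) + O(1/m^2). The γ and O(1/m) terms cancel in the difference:
  H_{30n} − H_{17n} = ln(30n) − ln(17n) + O(1/n) = ln(30/17) + O(1/n).
Hence the limit is ln(30/17).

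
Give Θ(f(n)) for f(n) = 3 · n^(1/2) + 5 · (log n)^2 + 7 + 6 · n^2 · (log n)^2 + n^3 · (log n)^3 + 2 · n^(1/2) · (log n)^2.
f(n) ∈ Θ(n^3 · (log n)^3)

Compare the terms by growth order. For large n, n^a · (log n)^b dominates n^a' · (log n)^b' iff a > a', or (a = a' and b > b'). Ranking the 6 terms shows the dominant one is n^3 · (log n)^3. Hence f(n) ∈ Θ(n^3 · (log n)^3).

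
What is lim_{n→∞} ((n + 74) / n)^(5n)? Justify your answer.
lim = e^370

Rewrite as (1 + 74/n)^(5n). By the standard limit (1 + x/n)^n → e^x, we have (1 + 74/n)^n → e^74, and raising to the 5th power gives e^370.
More precisely, ln[(1 + 74/n)^(5n)] = 5n · ln(1 + 74/n) = 5n · (74/n + O(1/n^2)) = 370 + O(1/n) → 370.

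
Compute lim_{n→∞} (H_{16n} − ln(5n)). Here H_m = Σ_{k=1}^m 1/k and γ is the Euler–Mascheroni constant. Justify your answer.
lim = ln(16/5) + γ

By Euler-Maclaurin, H_m = ln m + γ + O(1/m). So
  H_{16n} − ln(5n) = ln(16n) + γ − ln(5n) + O(1/n)
                       = ln(16/5) + γ + O(1/n).
Hence the limit is ln(16/5) + γ.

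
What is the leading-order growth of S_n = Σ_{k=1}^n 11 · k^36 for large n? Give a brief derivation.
S_n ~ 11 · n^37 / 37

By integral comparison (Euler-Maclaurin), Σ_{k=1}^n 11 · k^36 = 11 · ∫_0^n x^36 dx + O(n^36) = 11 · n^37/37 + O(n^36). (Equivalently, Faulhaber's formula gives the same leading term.)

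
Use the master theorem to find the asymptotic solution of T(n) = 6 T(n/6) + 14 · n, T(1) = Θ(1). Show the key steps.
T(n) = Θ(n log n)

log_6 6 = 1, and f(n) = 14 · n = Θ(n^(log_6 6)). This is Case 2 of the master theorem: T(n) = Θ(f(n) · log n) = Θ(n log n).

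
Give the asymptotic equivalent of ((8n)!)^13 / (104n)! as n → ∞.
((8n)!)^13/(104n)! ~ ((2π·8n)^(12/2) / sqrt(13)) · 13^(−13·8n)  →  0

Write N = 8n. Stirling: N! ~ sqrt(2π N)(N/e)^N and (13N)! ~ sqrt(2π·13N)·(13N/e)^(13N).
  (N!)^13/(13N)! ~ (2π N)^(13/2) (N/e)^(13N) / [sqrt(2π·13N) (13N/e)^(13N)]
     = (2π N)^(13/2) / sqrt(2π·13N) · (N/(13N))^(13N)
     = (2π N)^((13−1)/2) / sqrt(13) · 13^(−13N).
Since 13^13 > 1, the factor 13^(−13N) decays exponentially, so the ratio → 0. Substituting N = 8n gives the stated form.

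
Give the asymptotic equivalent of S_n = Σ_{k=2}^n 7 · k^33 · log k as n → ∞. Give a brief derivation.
S_n ~ 7 · n^34 log n / 34 − 7 · n^34 / 1156

By integral comparison, S_n = ∫_1^n 7 · x^33 · log x dx + O(n^33 · log n). For the integral, ∫ x^33 log x dx = n^34 log n / 34 − n^34/1156 (integration by parts). Hence S_n ~ 7 · n^34 log n / 34 − 7 · n^34 / 1156.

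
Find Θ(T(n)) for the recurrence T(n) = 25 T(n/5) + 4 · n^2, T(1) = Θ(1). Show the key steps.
T(n) = Θ(n^2 log n)

log_5 25 = 2, and f(n) = 4 · n^2 = Θ(n^(log_5 25)). This is Case 2 of the master theorem: T(n) = Θ(f(n) · log n) = Θ(n^2 log n).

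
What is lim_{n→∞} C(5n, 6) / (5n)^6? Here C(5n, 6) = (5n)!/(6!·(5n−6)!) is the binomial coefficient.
lim = 1/6! = 1/720

With N = 5n → ∞: C(N, 6) / N^6 = [N(N−1)…(N−5)] / (6! · N^6) = (1/6!) · 1 · (1 − 1/(5n)) · … · (1 − 5/(5n)). Each factor → 1 as N → ∞, so the limit is 1/6! = 1/720.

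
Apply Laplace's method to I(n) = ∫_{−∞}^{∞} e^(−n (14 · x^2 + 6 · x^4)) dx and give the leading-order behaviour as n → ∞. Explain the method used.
I(n) ~ sqrt(π/(14n))

φ(x) = 14 · x^2 + 6 · x^4 has its unique global minimum at x* = 0 (since φ'(x) = 28x + 24x^3 = 0 only at x = 0 for real x with both coefficients positive, and φ → ∞ as |x| → ∞). At x* = 0, φ(0) = 0 and φ''(0) = 28. Laplace's method then gives
  I(n) ~ sqrt(2π / (n · φ''(0))) · e^(−n φ(0)) = sqrt(2π / (28n)) = sqrt(π/(14n)).
The 6 · x^4 term contributes only at subleading order (an O(1/n) relative correction).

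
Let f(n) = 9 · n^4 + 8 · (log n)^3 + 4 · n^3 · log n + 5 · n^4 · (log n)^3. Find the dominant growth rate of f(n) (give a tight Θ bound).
f(n) ∈ Θ(n^4 · (log n)^3)

Compare the terms by growth order. For large n, n^a · (log n)^b dominates n^a' · (log n)^b' iff a > a', or (a = a' and b > b'). Ranking the 4 terms shows the dominant one is 5 · n^4 · (log n)^3. Hence f(n) ∈ Θ(n^4 · (log n)^3).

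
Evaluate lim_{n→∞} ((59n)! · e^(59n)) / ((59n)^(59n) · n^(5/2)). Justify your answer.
lim = 0

Stirling: (59n)! ~ sqrt(2π·59n) · (59n/e)^(59n). Hence
  (59n)! · e^(59n) / (59n)^(59n) ~ sqrt(2π·59n).
Dividing by n^(5/2): sqrt(2π·59n) / n^(5/2) = sqrt(2π·59) · n^((1−5)/2), so the expression behaves like sqrt(2π·59) · n^((1−5)/2) → 0.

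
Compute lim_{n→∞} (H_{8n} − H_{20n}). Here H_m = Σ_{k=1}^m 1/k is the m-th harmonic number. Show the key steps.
lim = ln(8/20) = ln(2/5)

Euler-Maclaurin gives H_m = ln m + γ + 1/(2m) + O(1/m^2). The γ and O(1/m) terms cancel in the difference:
  H_{8n} − H_{20n} = ln(8n) − ln(20n) + O(1/n) = ln(8/20) + O(1/n).
Hence the limit is ln(8/20) = ln(2/5).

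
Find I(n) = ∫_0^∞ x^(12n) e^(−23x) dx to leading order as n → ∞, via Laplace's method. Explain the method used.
I(n) ~ (sqrt(2π·12n) / 23) · (12n/(23e))^(12n)

Write the integrand as exp(12n ln x − 23x) and set f(x) = 12n ln x − 23x. Then f'(x) = 12n/x − 23 = 0 at x* = 12n/23, and f''(x*) = −12n/x*^2 = −23^2/(12n). Laplace's method (interior maximum) gives
  I(n) ~ e^(f(x*)) · sqrt(2π / |f''(x*)|)
        = exp(12n ln(12n/23) − 12n) · sqrt(2π · 12n / 23^2)
        = (12n/23)^(12n) e^(−12n) · sqrt(2π·12n) / 23
        = (sqrt(2π·12n) / 23) · (12n/(23e))^(12n).
This matches Γ(12n+1)/23^(12n+1) with Stirling applied to Γ.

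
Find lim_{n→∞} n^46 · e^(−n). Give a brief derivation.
lim = 0

Exponentials with base > 1 dominate every fixed polynomial: for any fixed c, n^c / e^n → 0 as n → ∞ (e.g. by the ratio test, or since e^n grows faster than any power of n). Hence n^46 · e^(−n) = n^46 / e^n → 0.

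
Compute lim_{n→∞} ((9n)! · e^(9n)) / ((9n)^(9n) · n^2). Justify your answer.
lim = 0

Stirling: (9n)! ~ sqrt(2π·9n) · (9n/e)^(9n). Hence
  (9n)! · e^(9n) / (9n)^(9n) ~ sqrt(2π·9n).
Dividing by n^2: sqrt(2π·9n) / n^2 = sqrt(2π·9) · n^((1−4)/2), so the expression behaves like sqrt(2π·9) · n^((1−4)/2) → 0.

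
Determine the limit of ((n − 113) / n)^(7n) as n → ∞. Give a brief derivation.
lim = e^(−791)

Rewrite as (1 − 113/n)^(7n). By the standard limit (1 + x/n)^n → e^x, we have (1 − 113/n)^n → e^(−113), and raising to the 7th power gives e^(−791).
More precisely, ln[(1 − 113/n)^(7n)] = 7n · ln(1 − 113/n) = 7n · (-113/n + O(1/n^2)) = -791 + O(1/n) → -791.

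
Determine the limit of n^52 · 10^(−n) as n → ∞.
lim = 0

Exponentials with base > 1 dominate every fixed polynomial: for any fixed c, n^c / 10^n → 0 as n → ∞ (e.g. by the ratio test, or by writing 10^n = e^(n ln 10) and noting e^(n ln 10) / n^c → ∞). Hence n^52 · 10^(−n) = n^52 / 10^n → 0.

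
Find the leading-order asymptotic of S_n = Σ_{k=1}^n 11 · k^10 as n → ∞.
S_n ~ n^11

By integral comparison (Euler-Maclaurin), Σ_{k=1}^n 11 · k^10 = 11 · ∫_0^n x^10 dx + O(n^10) = 11 · n^11/11 = n^11 + O(n^10). (Equivalently, Faulhaber's formula gives the same leading term.)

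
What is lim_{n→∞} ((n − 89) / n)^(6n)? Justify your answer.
lim = e^(−534)

Rewrite as (1 − 89/n)^(6n). By the standard limit (1 + x/n)^n → e^x, we have (1 − 89/n)^n → e^(−89), and raising to the 6th power gives e^(−534).
More precisely, ln[(1 − 89/n)^(6n)] = 6n · ln(1 − 89/n) = 6n · (-89/n + O(1/n^2)) = -534 + O(1/n) → -534.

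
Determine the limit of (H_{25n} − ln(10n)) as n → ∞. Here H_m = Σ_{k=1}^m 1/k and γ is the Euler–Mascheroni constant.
lim = ln(5/2) + γ

By Euler-Maclaurin, H_m = ln m + γ + O(1/m). So
  H_{25n} − ln(10n) = ln(25n) + γ − ln(10n) + O(1/n)
                       = ln(25/10) + γ + O(1/n).
Hence the limit is ln(25/10) + γ (= ln(5/2)).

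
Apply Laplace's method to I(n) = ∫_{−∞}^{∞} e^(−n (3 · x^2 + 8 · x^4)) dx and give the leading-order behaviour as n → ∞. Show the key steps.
I(n) ~ sqrt(π/(3n))

φ(x) = 3 · x^2 + 8 · x^4 has its unique global minimum at x* = 0 (since φ'(x) = 6x + 32x^3 = 0 only at x = 0 for real x with both coefficients positive, and φ → ∞ as |x| → ∞). At x* = 0, φ(0) = 0 and φ''(0) = 6. Laplace's method then gives
  I(n) ~ sqrt(2π / (n · φ''(0))) · e^(−n φ(0)) = sqrt(2π / (6n)) = sqrt(π/(3n)).
The 8 · x^4 term contributes only at subleading order (an O(1/n) relative correction).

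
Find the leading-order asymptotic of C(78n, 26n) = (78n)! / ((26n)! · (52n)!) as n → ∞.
C(78n, 26n) ~ (27/4)^(26n) · sqrt(3/(4π·26n))

Write N = 26n. Apply Stirling to each factorial:
  (3N)! ~ sqrt(2π·3N) · (3N/e)^(3N),
  N! ~ sqrt(2π N) · (N/e)^N,
  (2N)! ~ sqrt(2π·2N) · (2N/e)^(2N).
The exponential factors combine to (3N)^(3N) / (N^N · (2N)^(2N)) = 3^(3N)/2^(2N) = (3^3/2^2)^N = (27/4)^N.
The square-root prefactors combine to sqrt(2π·3N) / (sqrt(2π N)·sqrt(2π·2N)) = sqrt(3 / (2π·2·N)) = sqrt(3/(4π·26n)).
Substituting N = 26n: C(78n, 26n) ~ (27/4)^(26n) · sqrt(3/(4π·26n)).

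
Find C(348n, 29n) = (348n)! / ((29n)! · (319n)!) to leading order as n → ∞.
C(348n, 29n) ~ (8916100448256/285311670611)^(29n) · sqrt(6/(11π·29n))

Write N = 29n. Apply Stirling to each factorial:
  (12N)! ~ sqrt(2π·12N) · (12N/e)^(12N),
  N! ~ sqrt(2π N) · (N/e)^N,
  (11N)! ~ sqrt(2π·11N) · (11N/e)^(11N).
The exponential factors combine to (12N)^(12N) / (N^N · (11N)^(11N)) = 12^(12N)/11^(11N) = (12^12/11^11)^N = (8916100448256/285311670611)^N.
The square-root prefactors combine to sqrt(2π·12N) / (sqrt(2π N)·sqrt(2π·11N)) = sqrt(12 / (2π·11·N)) = sqrt(6/(11π·29n)).
Substituting N = 29n: C(348n, 29n) ~ (8916100448256/285311670611)^(29n) · sqrt(6/(11π·29n)).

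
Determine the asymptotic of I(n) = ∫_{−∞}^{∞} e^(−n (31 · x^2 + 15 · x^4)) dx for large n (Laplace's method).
I(n) ~ sqrt(π/(31n))

φ(x) = 31 · x^2 + 15 · x^4 has its unique global minimum at x* = 0 (since φ'(x) = 62x + 60x^3 = 0 only at x = 0 for real x with both coefficients positive, and φ → ∞ as |x| → ∞). At x* = 0, φ(0) = 0 and φ''(0) = 62. Laplace's method then gives
  I(n) ~ sqrt(2π / (n · φ''(0))) · e^(−n φ(0)) = sqrt(2π / (62n)) = sqrt(π/(31n)).
The 15 · x^4 term contributes only at subleading order (an O(1/n) relative correction).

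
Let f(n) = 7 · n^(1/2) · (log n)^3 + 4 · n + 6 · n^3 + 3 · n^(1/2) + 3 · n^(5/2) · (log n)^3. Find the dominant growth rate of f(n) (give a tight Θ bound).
f(n) ∈ Θ(n^3)

Compare the terms by growth order. For large n, n^a · (log n)^b dominates n^a' · (log n)^b' iff a > a', or (a = a' and b > b'). Ranking the 5 terms shows the dominant one is 6 · n^3. Hence f(n) ∈ Θ(n^3).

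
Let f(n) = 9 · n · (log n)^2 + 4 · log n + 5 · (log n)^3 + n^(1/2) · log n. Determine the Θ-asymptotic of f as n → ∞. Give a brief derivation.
f(n) ∈ Θ(n · (log n)^2)

Compare the terms by growth order. For large n, n^a · (log n)^b dominates n^a' · (log n)^b' iff a > a', or (a = a' and b > b'). Ranking the 4 terms shows the dominant one is 9 · n · (log n)^2. Hence f(n) ∈ Θ(n · (log n)^2).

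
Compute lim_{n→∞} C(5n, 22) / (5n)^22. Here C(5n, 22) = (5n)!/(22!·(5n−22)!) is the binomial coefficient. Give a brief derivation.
lim = 1/22! = 1/1124000727777607680000

With N = 5n → ∞: C(N, 22) / N^22 = [N(N−1)…(N−21)] / (22! · N^22) = (1/22!) · 1 · (1 − 1/(5n)) · … · (1 − 21/(5n)). Each factor → 1 as N → ∞, so the limit is 1/22! = 1/1124000727777607680000.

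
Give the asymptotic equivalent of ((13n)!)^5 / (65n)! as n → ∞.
((13n)!)^5/(65n)! ~ ((2π·13n)^(4/2) / sqrt(5)) · 5^(−5·13n)  →  0

Write N = 13n. Stirling: N! ~ sqrt(2π N)(N/e)^N and (5N)! ~ sqrt(2π·5N)·(5N/e)^(5N).
  (N!)^5/(5N)! ~ (2π N)^(5/2) (N/e)^(5N) / [sqrt(2π·5N) (5N/e)^(5N)]
     = (2π N)^(5/2) / sqrt(2π·5N) · (N/(5N))^(5N)
     = (2π N)^((5−1)/2) / sqrt(5) · 5^(−5N).
Since 5^5 > 1, the factor 5^(−5N) decays exponentially, so the ratio → 0. Substituting N = 13n gives the stated form.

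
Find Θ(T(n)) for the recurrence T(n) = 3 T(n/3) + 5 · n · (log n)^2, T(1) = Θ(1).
T(n) = Θ(n · (log n)^3)

Here log_3 3 = 1 and f(n) = 5 · n · (log n)^2 = Θ(n^(log_3 3) · (log n)^2). This is the extended Case 2 of the master theorem (f matches the critical exponent up to log factors), giving T(n) = Θ(n^(log_3 3) · (log n)^(2+1)) = Θ(n · (log n)^3).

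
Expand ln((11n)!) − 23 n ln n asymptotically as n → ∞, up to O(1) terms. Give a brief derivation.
ln((11n)!) − 23 n ln n = −12 n ln n + 11(ln 11 − 1) n + (1/2) ln(2π·11n) + O(1/n)

Stirling: ln((11n)!) = 11n ln(11n) − 11n + (1/2) ln(2π·11n) + O(1/n).
Expand 11n ln(11n) = 11n (ln n + ln 11) = 11n ln n + 11n ln 11.
Subtract 23n ln n: leading term is (11 − 23) n ln n = −12 n ln n. The next term is 11n ln 11 − 11n = 11(ln 11 − 1) n. Then the (1/2) ln(2π·11n) correction.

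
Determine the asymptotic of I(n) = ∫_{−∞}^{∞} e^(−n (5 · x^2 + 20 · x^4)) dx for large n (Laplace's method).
I(n) ~ sqrt(π/(5n))

φ(x) = 5 · x^2 + 20 · x^4 has its unique global minimum at x* = 0 (since φ'(x) = 10x + 80x^3 = 0 only at x = 0 for real x with both coefficients positive, and φ → ∞ as |x| → ∞). At x* = 0, φ(0) = 0 and φ''(0) = 10. Laplace's method then gives
  I(n) ~ sqrt(2π / (n · φ''(0))) · e^(−n φ(0)) = sqrt(2π / (10n)) = sqrt(π/(5n)).
The 20 · x^4 term contributes only at subleading order (an O(1/n) relative correction).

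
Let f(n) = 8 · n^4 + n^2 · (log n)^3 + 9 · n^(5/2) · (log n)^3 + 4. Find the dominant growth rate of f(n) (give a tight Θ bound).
f(n) ∈ Θ(n^4)

Compare the terms by growth order. For large n, n^a · (log n)^b dominates n^a' · (log n)^b' iff a > a', or (a = a' and b > b'). Ranking the 4 terms shows the dominant one is 8 · n^4. Hence f(n) ∈ Θ(n^4).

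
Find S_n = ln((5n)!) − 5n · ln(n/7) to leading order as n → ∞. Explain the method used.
S_n ~ 5n · (ln 35 − 1) + O(ln n)

Stirling: ln((5n)!) = 5n ln(5n) − 5n + O(ln n).
  S_n = 5n ln(5n) − 5n − 5n ln(n/7) + O(ln n)
      = 5n ln(5n) − 5n ln n + 5n ln 7 − 5n + O(ln n)
      = 5n ln 5 + 5n ln 7 − 5n + O(ln n)
      = 5n (ln 35 − 1) + O(ln n).
Numerically ln(35) − 1 ≈ 2.5553.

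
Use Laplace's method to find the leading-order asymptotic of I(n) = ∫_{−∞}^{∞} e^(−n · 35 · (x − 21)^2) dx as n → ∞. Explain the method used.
I(n) = sqrt(π/(35n))

Here φ(x) = 35 · (x − 21)^2 has its unique minimum at x* = 21 with φ(x*) = 0 and φ''(x*) = 70. Laplace's method gives
  I(n) ~ e^(−n φ(x*)) · sqrt(2π / (n · φ''(x*))) = sqrt(2π / (70n)) = sqrt(π/(35n)).
This is exact: substituting u = (x − 21)·sqrt(35n) gives I(n) = (1/sqrt(35n)) ∫_{−∞}^{∞} e^(−u^2) du = sqrt(π/(35n)).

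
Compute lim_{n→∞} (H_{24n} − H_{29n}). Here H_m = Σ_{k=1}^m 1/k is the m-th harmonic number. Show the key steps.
lim = ln(24/29)

Euler-Maclaurin gives H_m = ln m + γ + 1/(2m) + O(1/m^2). The γ and O(1/m) terms cancel in the difference:
  H_{24n} − H_{29n} = ln(24n) − ln(29n) + O(1/n) = ln(24/29) + O(1/n).
Hence the limit is ln(24/29).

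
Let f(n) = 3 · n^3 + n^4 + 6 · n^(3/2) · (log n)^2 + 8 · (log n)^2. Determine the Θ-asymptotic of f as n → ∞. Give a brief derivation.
f(n) ∈ Θ(n^4)

Compare the terms by growth order. For large n, n^a · (log n)^b dominates n^a' · (log n)^b' iff a > a', or (a = a' and b > b'). Ranking the 4 terms shows the dominant one is n^4. Hence f(n) ∈ Θ(n^4).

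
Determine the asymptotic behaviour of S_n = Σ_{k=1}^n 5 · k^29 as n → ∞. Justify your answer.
S_n ~ n^30 / 6

By integral comparison (Euler-Maclaurin), Σ_{k=1}^n 5 · k^29 = 5 · ∫_0^n x^29 dx + O(n^29) = 5 · n^30/30 = n^30 / 6 + O(n^29). (Equivalently, Faulhaber's formula gives the same leading term.)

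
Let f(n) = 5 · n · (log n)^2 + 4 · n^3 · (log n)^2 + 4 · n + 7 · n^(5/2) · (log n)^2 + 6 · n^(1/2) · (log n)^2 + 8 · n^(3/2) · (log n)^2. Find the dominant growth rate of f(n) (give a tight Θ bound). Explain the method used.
f(n) ∈ Θ(n^3 · (log n)^2)

Compare the terms by growth order. For large n, n^a · (log n)^b dominates n^a' · (log n)^b' iff a > a', or (a = a' and b > b'). Ranking the 6 terms shows the dominant one is 4 · n^3 · (log n)^2. Hence f(n) ∈ Θ(n^3 · (log n)^2).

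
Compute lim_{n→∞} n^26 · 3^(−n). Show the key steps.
lim = 0

Exponentials with base > 1 dominate every fixed polynomial: for any fixed c, n^c / 3^n → 0 as n → ∞ (e.g. by the ratio test, or by writing 3^n = e^(n ln 3) and noting e^(n ln 3) / n^c → ∞). Hence n^26 · 3^(−n) = n^26 / 3^n → 0.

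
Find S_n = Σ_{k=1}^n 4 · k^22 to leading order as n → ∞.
S_n ~ 4 · n^23 / 23

By integral comparison (Euler-Maclaurin), Σ_{k=1}^n 4 · k^22 = 4 · ∫_0^n x^22 dx + O(n^22) = 4 · n^23/23 + O(n^22). (Equivalently, Faulhaber's formula gives the same leading term.)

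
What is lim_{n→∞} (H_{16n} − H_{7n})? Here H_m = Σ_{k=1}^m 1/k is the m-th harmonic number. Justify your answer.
lim = ln(16/7)

Euler-Maclaurin gives H_m = ln m + γ + 1/(2m) + O(1/m^2). The γ and O(1/m) terms cancel in the difference:
  H_{16n} − H_{7n} = ln(16n) − ln(7n) + O(1/n) = ln(16/7) + O(1/n).
Hence the limit is ln(16/7).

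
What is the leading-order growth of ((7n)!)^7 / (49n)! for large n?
((7n)!)^7/(49n)! ~ ((2π·7n)^(6/2) / sqrt(7)) · 7^(−7·7n)  →  0

Write N = 7n. Stirling: N! ~ sqrt(2π N)(N/e)^N and (7N)! ~ sqrt(2π·7N)·(7N/e)^(7N).
  (N!)^7/(7N)! ~ (2π N)^(7/2) (N/e)^(7N) / [sqrt(2π·7N) (7N/e)^(7N)]
     = (2π N)^(7/2) / sqrt(2π·7N) · (N/(7N))^(7N)
     = (2π N)^((7−1)/2) / sqrt(7) · 7^(−7N).
Since 7^7 > 1, the factor 7^(−7N) decays exponentially, so the ratio → 0. Substituting N = 7n gives the stated form.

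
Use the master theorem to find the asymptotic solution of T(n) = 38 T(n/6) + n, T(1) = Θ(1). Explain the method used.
T(n) = Θ(n^(log_6 38))

Master theorem: compare f(n) = n to n^(log_6 38) where log_6 38 ≈ 2.030. Since 1 < log_6 38, we have f(n) = O(n^(log_6 38 − ε)) for some ε > 0 — Case 1. Hence T(n) = Θ(n^(log_6 38)).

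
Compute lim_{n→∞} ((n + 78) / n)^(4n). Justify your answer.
lim = e^312

Rewrite as (1 + 78/n)^(4n). By the standard limit (1 + x/n)^n → e^x, we have (1 + 78/n)^n → e^78, and raising to the 4th power gives e^312.
More precisely, ln[(1 + 78/n)^(4n)] = 4n · ln(1 + 78/n) = 4n · (78/n + O(1/n^2)) = 312 + O(1/n) → 312.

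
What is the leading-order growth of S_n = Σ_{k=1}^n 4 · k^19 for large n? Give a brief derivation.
S_n ~ n^20 / 5

By integral comparison (Euler-Maclaurin), Σ_{k=1}^n 4 · k^19 = 4 · ∫_0^n x^19 dx + O(n^19) = 4 · n^20/20 = n^20 / 5 + O(n^19). (Equivalently, Faulhaber's formula gives the same leading term.)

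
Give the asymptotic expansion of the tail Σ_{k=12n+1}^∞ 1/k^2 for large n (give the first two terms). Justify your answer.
Σ_{k>12n} 1/k^2 = 1/(1 · (12n)) − 1/(2 · (12n)^2) + O(1/(12n)^3)

Compare to the integral: ∫_{12n}^∞ x^(−2) dx = [−x^(−1)/1]_{12n}^∞ = 1/((2−1)·(12n)). The Euler-Maclaurin correction adds −f(12n)/2 = −1/(2·(12n)^2). Euler-Maclaurin then gives
  Σ_{k>12n} 1/k^2 = ∫_{12n}^∞ dx/x^2 − 1/(2·(12n)^2) + O(1/(12n)^3).
(Equivalently this is ζ(2) − Σ_{k≤12n} 1/k^2.)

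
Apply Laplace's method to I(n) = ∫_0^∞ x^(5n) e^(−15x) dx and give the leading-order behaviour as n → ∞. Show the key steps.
I(n) ~ (sqrt(2π·5n) / 15) · (5n/(15e))^(5n)

Write the integrand as exp(5n ln x − 15x) and set f(x) = 5n ln x − 15x. Then f'(x) = 5n/x − 15 = 0 at x* = 5n/15, and f''(x*) = −5n/x*^2 = −15^2/(5n). Laplace's method (interior maximum) gives
  I(n) ~ e^(f(x*)) · sqrt(2π / |f''(x*)|)
        = exp(5n ln(5n/15) − 5n) · sqrt(2π · 5n / 15^2)
        = (5n/15)^(5n) e^(−5n) · sqrt(2π·5n) / 15
        = (sqrt(2π·5n) / 15) · (5n/(15e))^(5n).
This matches Γ(5n+1)/15^(5n+1) with Stirling applied to Γ.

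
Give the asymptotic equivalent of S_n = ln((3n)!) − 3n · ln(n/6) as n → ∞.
S_n ~ 3n · (ln 18 − 1) + O(ln n)

Stirling: ln((3n)!) = 3n ln(3n) − 3n + O(ln n).
  S_n = 3n ln(3n) − 3n − 3n ln(n/6) + O(ln n)
      = 3n ln(3n) − 3n ln n + 3n ln 6 − 3n + O(ln n)
      = 3n ln 3 + 3n ln 6 − 3n + O(ln n)
      = 3n (ln 18 − 1) + O(ln n).
Numerically ln(18) − 1 ≈ 1.8904.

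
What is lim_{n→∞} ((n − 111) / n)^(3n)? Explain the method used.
lim = e^(−333)

Rewrite as (1 − 111/n)^(3n). By the standard limit (1 + x/n)^n → e^x, we have (1 − 111/n)^n → e^(−111), and raising to the 3rd power gives e^(−333).
More precisely, ln[(1 − 111/n)^(3n)] = 3n · ln(1 − 111/n) = 3n · (-111/n + O(1/n^2)) = -333 + O(1/n) → -333.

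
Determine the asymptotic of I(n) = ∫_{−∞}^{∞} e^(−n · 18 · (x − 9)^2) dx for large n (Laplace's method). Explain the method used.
I(n) = sqrt(π/(18n))

Here φ(x) = 18 · (x − 9)^2 has its unique minimum at x* = 9 with φ(x*) = 0 and φ''(x*) = 36. Laplace's method gives
  I(n) ~ e^(−n φ(x*)) · sqrt(2π / (n · φ''(x*))) = sqrt(2π / (36n)) = sqrt(π/(18n)).
This is exact: substituting u = (x − 9)·sqrt(18n) gives I(n) = (1/sqrt(18n)) ∫_{−∞}^{∞} e^(−u^2) du = sqrt(π/(18n)).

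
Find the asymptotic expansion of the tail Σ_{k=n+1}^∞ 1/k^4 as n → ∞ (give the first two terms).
Σ_{k>n} 1/k^4 = 1/(3 · n^3) − 1/(2 · n^4) + O(1/n^5)

Compare to the integral: ∫_{n}^∞ x^(−4) dx = [−x^(−3)/3]_{n}^∞ = 1/((4−1)·n^3). The Euler-Maclaurin correction adds −f(n)/2 = −1/(2·n^4). Euler-Maclaurin then gives
  Σ_{k>n} 1/k^4 = ∫_{n}^∞ dx/x^4 − 1/(2·n^4) + O(1/n^5).
(Equivalently this is ζ(4) − Σ_{k≤n} 1/k^4.)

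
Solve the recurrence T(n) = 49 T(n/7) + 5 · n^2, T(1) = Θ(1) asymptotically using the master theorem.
T(n) = Θ(n^2 log n)

log_7 49 = 2, and f(n) = 5 · n^2 = Θ(n^(log_7 49)). This is Case 2 of the master theorem: T(n) = Θ(f(n) · log n) = Θ(n^2 log n).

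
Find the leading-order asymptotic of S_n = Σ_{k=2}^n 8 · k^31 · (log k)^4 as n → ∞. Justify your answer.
S_n ~ n^32 · (log n)^4 / 4

By integral comparison, S_n = ∫_1^n 8 · x^31 · (log x)^4 dx + O(n^31 · (log n)^4). For the integral, the leading term of ∫_1^n x^31 (log x)^4 dx is n^32/32 · (log n)^4 (by repeated integration by parts; each step lowers the log-exponent and produces a relatively O(1/log n) correction). Hence S_n ~ n^32 · (log n)^4 / 4.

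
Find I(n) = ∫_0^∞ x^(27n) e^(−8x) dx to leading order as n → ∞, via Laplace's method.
I(n) ~ (sqrt(2π·27n) / 8) · (27n/(8e))^(27n)

Write the integrand as exp(27n ln x − 8x) and set f(x) = 27n ln x − 8x. Then f'(x) = 27n/x − 8 = 0 at x* = 27n/8, and f''(x*) = −27n/x*^2 = −8^2/(27n). Laplace's method (interior maximum) gives
  I(n) ~ e^(f(x*)) · sqrt(2π / |f''(x*)|)
        = exp(27n ln(27n/8) − 27n) · sqrt(2π · 27n / 8^2)
        = (27n/8)^(27n) e^(−27n) · sqrt(2π·27n) / 8
        = (sqrt(2π·27n) / 8) · (27n/(8e))^(27n).
This matches Γ(27n+1)/8^(27n+1) with Stirling applied to Γ.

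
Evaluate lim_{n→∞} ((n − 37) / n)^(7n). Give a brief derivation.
lim = e^(−259)

Rewrite as (1 − 37/n)^(7n). By the standard limit (1 + x/n)^n → e^x, we have (1 − 37/n)^n → e^(−37), and raising to the 7th power gives e^(−259).
More precisely, ln[(1 − 37/n)^(7n)] = 7n · ln(1 − 37/n) = 7n · (-37/n + O(1/n^2)) = -259 + O(1/n) → -259.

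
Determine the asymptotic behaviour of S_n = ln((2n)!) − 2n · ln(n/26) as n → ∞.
S_n ~ 2n · (ln 52 − 1) + O(ln n)

Stirling: ln((2n)!) = 2n ln(2n) − 2n + O(ln n).
  S_n = 2n ln(2n) − 2n − 2n ln(n/26) + O(ln n)
      = 2n ln(2n) − 2n ln n + 2n ln 26 − 2n + O(ln n)
      = 2n ln 2 + 2n ln 26 − 2n + O(ln n)
      = 2n (ln 52 − 1) + O(ln n).
Numerically ln(52) − 1 ≈ 2.9512.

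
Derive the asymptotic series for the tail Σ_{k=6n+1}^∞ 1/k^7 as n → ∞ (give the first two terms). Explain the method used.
Σ_{k>6n} 1/k^7 = 1/(6 · (6n)^6) − 1/(2 · (6n)^7) + O(1/(6n)^8)

Compare to the integral: ∫_{6n}^∞ x^(−7) dx = [−x^(−6)/6]_{6n}^∞ = 1/((7−1)·(6n)^6). The Euler-Maclaurin correction adds −f(6n)/2 = −1/(2·(6n)^7). Euler-Maclaurin then gives
  Σ_{k>6n} 1/k^7 = ∫_{6n}^∞ dx/x^7 − 1/(2·(6n)^7) + O(1/(6n)^8).
(Equivalently this is ζ(7) − Σ_{k≤6n} 1/k^7.)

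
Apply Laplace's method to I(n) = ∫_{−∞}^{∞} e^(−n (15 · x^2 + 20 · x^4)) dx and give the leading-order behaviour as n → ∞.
I(n) ~ sqrt(π/(15n))

φ(x) = 15 · x^2 + 20 · x^4 has its unique global minimum at x* = 0 (since φ'(x) = 30x + 80x^3 = 0 only at x = 0 for real x with both coefficients positive, and φ → ∞ as |x| → ∞). At x* = 0, φ(0) = 0 and φ''(0) = 30. Laplace's method then gives
  I(n) ~ sqrt(2π / (n · φ''(0))) · e^(−n φ(0)) = sqrt(2π / (30n)) = sqrt(π/(15n)).
The 20 · x^4 term contributes only at subleading order (an O(1/n) relative correction).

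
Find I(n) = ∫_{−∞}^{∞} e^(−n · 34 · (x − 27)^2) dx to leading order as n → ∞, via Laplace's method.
I(n) = sqrt(π/(34n))

Here φ(x) = 34 · (x − 27)^2 has its unique minimum at x* = 27 with φ(x*) = 0 and φ''(x*) = 68. Laplace's method gives
  I(n) ~ e^(−n φ(x*)) · sqrt(2π / (n · φ''(x*))) = sqrt(2π / (68n)) = sqrt(π/(34n)).
This is exact: substituting u = (x − 27)·sqrt(34n) gives I(n) = (1/sqrt(34n)) ∫_{−∞}^{∞} e^(−u^2) du = sqrt(π/(34n)).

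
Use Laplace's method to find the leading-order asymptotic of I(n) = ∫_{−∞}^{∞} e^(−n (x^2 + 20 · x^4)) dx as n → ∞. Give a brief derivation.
I(n) ~ sqrt(π/n)

φ(x) = x^2 + 20 · x^4 has its unique global minimum at x* = 0 (since φ'(x) = 2x + 80x^3 = 0 only at x = 0 for real x with both coefficients positive, and φ → ∞ as |x| → ∞). At x* = 0, φ(0) = 0 and φ''(0) = 2. Laplace's method then gives
  I(n) ~ sqrt(2π / (n · φ''(0))) · e^(−n φ(0)) = sqrt(2π / (2n)) = sqrt(π/n).
The 20 · x^4 term contributes only at subleading order (an O(1/n) relative correction).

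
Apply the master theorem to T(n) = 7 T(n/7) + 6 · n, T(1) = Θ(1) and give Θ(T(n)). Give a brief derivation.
T(n) = Θ(n log n)

log_7 7 = 1, and f(n) = 6 · n = Θ(n^(log_7 7)). This is Case 2 of the master theorem: T(n) = Θ(f(n) · log n) = Θ(n log n).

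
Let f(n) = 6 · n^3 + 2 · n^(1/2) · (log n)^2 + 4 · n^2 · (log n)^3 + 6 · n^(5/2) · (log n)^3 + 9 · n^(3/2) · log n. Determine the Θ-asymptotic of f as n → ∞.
f(n) ∈ Θ(n^3)

Compare the terms by growth order. For large n, n^a · (log n)^b dominates n^a' · (log n)^b' iff a > a', or (a = a' and b > b'). Ranking the 5 terms shows the dominant one is 6 · n^3. Hence f(n) ∈ Θ(n^3).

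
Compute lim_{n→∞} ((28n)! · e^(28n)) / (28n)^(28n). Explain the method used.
lim = ∞

Stirling: (28n)! ~ sqrt(2π·28n) · (28n/e)^(28n). Hence
  (28n)! · e^(28n) / (28n)^(28n) ~ sqrt(2π·28n) = sqrt(2π·28) · sqrt(n) → ∞.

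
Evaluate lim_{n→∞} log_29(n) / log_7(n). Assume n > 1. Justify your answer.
lim = ln(7) / ln(29) = log_29(7)

Change of base: log_29(n) = ln n / ln 29 and log_7(n) = ln n / ln 7. The ratio is (ln n / ln 29) · (ln 7 / ln n) = ln 7 / ln 29, a constant independent of n. So the limit is ln 7 / ln 29 = log_29(7).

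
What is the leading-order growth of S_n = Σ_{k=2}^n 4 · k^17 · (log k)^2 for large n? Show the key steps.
S_n ~ 2 · n^18 · (log n)^2 / 9

By integral comparison, S_n = ∫_1^n 4 · x^17 · (log x)^2 dx + O(n^17 · (log n)^2). For the integral, the leading term of ∫_1^n x^17 (log x)^2 dx is n^18/18 · (log n)^2 (by repeated integration by parts; each step lowers the log-exponent and produces a relatively O(1/log n) correction). Hence S_n ~ 2 · n^18 · (log n)^2 / 9.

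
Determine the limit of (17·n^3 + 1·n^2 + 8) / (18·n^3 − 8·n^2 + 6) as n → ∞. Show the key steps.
lim = 17/18

For large n the leading n^3 terms dominate both numerator and denominator. Dividing top and bottom by n^3, every other term tends to 0, leaving 17/18.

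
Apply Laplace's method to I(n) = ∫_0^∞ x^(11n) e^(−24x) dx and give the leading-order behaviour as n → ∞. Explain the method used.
I(n) ~ (sqrt(2π·11n) / 24) · (11n/(24e))^(11n)

Write the integrand as exp(11n ln x − 24x) and set f(x) = 11n ln x − 24x. Then f'(x) = 11n/x − 24 = 0 at x* = 11n/24, and f''(x*) = −11n/x*^2 = −24^2/(11n). Laplace's method (interior maximum) gives
  I(n) ~ e^(f(x*)) · sqrt(2π / |f''(x*)|)
        = exp(11n ln(11n/24) − 11n) · sqrt(2π · 11n / 24^2)
        = (11n/24)^(11n) e^(−11n) · sqrt(2π·11n) / 24
        = (sqrt(2π·11n) / 24) · (11n/(24e))^(11n).
This matches Γ(11n+1)/24^(11n+1) with Stirling applied to Γ.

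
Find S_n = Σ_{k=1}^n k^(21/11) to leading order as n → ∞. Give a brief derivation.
S_n ~ (11/32) · n^(32/11)

Integral comparison: Σ_{k=1}^n k^(21/11) = ∫_0^n x^(21/11) dx + O(n^(21/11)). The integral is n^(1 + 21/11) / (1 + 21/11) = n^((21+11)/11) / ((21+11)/11) = (11/32) · n^(32/11).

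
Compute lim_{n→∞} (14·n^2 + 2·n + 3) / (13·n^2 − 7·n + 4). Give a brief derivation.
lim = 14/13

For large n the leading n^2 terms dominate both numerator and denominator. Dividing top and bottom by n^2, every other term tends to 0, leaving 14/13.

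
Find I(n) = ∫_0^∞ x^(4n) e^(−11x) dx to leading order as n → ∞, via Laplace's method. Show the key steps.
I(n) ~ (sqrt(2π·4n) / 11) · (4n/(11e))^(4n)

Write the integrand as exp(4n ln x − 11x) and set f(x) = 4n ln x − 11x. Then f'(x) = 4n/x − 11 = 0 at x* = 4n/11, and f''(x*) = −4n/x*^2 = −11^2/(4n). Laplace's method (interior maximum) gives
  I(n) ~ e^(f(x*)) · sqrt(2π / |f''(x*)|)
        = exp(4n ln(4n/11) − 4n) · sqrt(2π · 4n / 11^2)
        = (4n/11)^(4n) e^(−4n) · sqrt(2π·4n) / 11
        = (sqrt(2π·4n) / 11) · (4n/(11e))^(4n).
This matches Γ(4n+1)/11^(4n+1) with Stirling applied to Γ.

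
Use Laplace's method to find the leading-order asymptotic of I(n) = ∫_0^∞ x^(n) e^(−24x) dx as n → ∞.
I(n) ~ (sqrt(2π·n) / 24) · (n/(24e))^(n)

Write the integrand as exp(n ln x − 24x) and set f(x) = n ln x − 24x. Then f'(x) = n/x − 24 = 0 at x* = n/24, and f''(x*) = −n/x*^2 = −24^2/(n). Laplace's method (interior maximum) gives
  I(n) ~ e^(f(x*)) · sqrt(2π / |f''(x*)|)
        = exp(n ln(n/24) − n) · sqrt(2π · n / 24^2)
        = (n/24)^(n) e^(−n) · sqrt(2π·n) / 24
        = (sqrt(2π·n) / 24) · (n/(24e))^(n).
This matches Γ(n+1)/24^(n+1) with Stirling applied to Γ.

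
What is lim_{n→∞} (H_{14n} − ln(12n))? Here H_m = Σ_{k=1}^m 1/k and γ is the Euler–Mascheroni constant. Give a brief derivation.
lim = ln(7/6) + γ

By Euler-Maclaurin, H_m = ln m + γ + O(1/m). So
  H_{14n} − ln(12n) = ln(14n) + γ − ln(12n) + O(1/n)
                       = ln(14/12) + γ + O(1/n).
Hence the limit is ln(14/12) + γ (= ln(7/6)).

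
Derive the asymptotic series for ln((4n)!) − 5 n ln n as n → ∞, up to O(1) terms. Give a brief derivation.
ln((4n)!) − 5 n ln n = −n ln n + 4(ln 4 − 1) n + (1/2) ln(2π·4n) + O(1/n)

Stirling: ln((4n)!) = 4n ln(4n) − 4n + (1/2) ln(2π·4n) + O(1/n).
Expand 4n ln(4n) = 4n (ln n + ln 4) = 4n ln n + 4n ln 4.
Subtract 5n ln n: leading term is (4 − 5) n ln n = −n ln n. The next term is 4n ln 4 − 4n = 4(ln 4 − 1) n. Then the (1/2) ln(2π·4n) correction.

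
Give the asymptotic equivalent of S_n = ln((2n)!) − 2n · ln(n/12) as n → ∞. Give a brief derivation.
S_n ~ 2n · (ln 24 − 1) + O(ln n)

Stirling: ln((2n)!) = 2n ln(2n) − 2n + O(ln n).
  S_n = 2n ln(2n) − 2n − 2n ln(n/12) + O(ln n)
      = 2n ln(2n) − 2n ln n + 2n ln 12 − 2n + O(ln n)
      = 2n ln 2 + 2n ln 12 − 2n + O(ln n)
      = 2n (ln 24 − 1) + O(ln n).
Numerically ln(24) − 1 ≈ 2.1781.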